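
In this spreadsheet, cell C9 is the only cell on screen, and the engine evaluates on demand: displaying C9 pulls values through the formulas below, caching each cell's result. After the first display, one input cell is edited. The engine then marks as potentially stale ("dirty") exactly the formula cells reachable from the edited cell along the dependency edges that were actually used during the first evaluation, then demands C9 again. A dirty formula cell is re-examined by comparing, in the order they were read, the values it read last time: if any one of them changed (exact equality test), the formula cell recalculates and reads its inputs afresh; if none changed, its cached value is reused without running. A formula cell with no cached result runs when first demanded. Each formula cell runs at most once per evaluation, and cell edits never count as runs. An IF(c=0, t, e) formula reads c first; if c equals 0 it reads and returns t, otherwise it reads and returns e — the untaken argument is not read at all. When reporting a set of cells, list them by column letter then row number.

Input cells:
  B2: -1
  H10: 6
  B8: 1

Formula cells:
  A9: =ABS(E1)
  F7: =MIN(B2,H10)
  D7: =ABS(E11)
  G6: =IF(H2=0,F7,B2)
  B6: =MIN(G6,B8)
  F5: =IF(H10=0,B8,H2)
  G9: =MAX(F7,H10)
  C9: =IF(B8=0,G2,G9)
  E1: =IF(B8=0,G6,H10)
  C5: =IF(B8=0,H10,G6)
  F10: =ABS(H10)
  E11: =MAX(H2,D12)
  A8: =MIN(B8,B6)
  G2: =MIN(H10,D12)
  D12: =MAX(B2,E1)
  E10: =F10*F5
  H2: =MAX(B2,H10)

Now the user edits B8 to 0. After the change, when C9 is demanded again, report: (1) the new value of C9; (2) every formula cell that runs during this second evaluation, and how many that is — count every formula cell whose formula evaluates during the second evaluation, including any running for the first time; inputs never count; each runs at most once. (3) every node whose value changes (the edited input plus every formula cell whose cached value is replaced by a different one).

C9 now evaluates to -1.
Run set: C9, D12, E1, G2, G6, H2 (6 run).
Changed values: B8, C9.
The important point: the flipped condition pulls in fresh nodes; D12, E1, G2, G6, H2 run for the first time.

Initial pass — values computed on the first demand:
  F7 = MIN(-1, 6) = -1
  G9 = MAX(-1, 6) = 6
  C9 = IF(B8=0: B8=1 -> else branch G9) = 6

Second demand — change propagation:
  H2: newly demanded (no cache) — executes and yields 6.
  G6: newly demanded (no cache) — executes and yields -1.
  E1: newly demanded (no cache) — executes and yields -1.
  D12: newly demanded (no cache) — executes and yields -1.
  G2: newly demanded (no cache) — executes and yields -1.
  C9: re-runs because B8 1->0; new result -1.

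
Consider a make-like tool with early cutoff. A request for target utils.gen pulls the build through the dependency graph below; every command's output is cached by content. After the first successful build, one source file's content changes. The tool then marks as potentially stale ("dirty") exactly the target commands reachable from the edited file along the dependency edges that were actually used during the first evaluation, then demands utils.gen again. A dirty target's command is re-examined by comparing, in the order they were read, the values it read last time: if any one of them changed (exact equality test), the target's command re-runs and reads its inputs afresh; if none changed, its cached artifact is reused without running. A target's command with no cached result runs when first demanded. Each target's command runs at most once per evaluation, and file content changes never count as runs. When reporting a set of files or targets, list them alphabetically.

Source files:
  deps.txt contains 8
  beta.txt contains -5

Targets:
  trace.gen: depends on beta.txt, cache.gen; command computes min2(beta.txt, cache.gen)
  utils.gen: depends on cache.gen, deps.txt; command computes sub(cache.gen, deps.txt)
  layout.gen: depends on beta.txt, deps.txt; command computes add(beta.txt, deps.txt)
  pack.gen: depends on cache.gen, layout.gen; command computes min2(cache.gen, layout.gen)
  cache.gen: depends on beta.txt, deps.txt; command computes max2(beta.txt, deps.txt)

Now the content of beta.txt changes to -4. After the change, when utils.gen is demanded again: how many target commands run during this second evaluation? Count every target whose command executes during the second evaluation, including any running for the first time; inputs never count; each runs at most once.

1 target commands run: cache.gen.
Note the absorption at cache.gen: it re-runs yet its value is the same, leaving the output's value untouched.

First demand of the output computes:
  cache.gen = max2(-5, 8) = 8
  utils.gen = sub(8, 8) = 0

After the edit, cleaning proceeds:
  cache.gen: a read changed (beta.txt -5->-4) — executes, giving 8 — identical to its old value.
  utils.gen: dirty, but its reads are unchanged (cache.gen unchanged, deps.txt unchanged); cached 0 stands.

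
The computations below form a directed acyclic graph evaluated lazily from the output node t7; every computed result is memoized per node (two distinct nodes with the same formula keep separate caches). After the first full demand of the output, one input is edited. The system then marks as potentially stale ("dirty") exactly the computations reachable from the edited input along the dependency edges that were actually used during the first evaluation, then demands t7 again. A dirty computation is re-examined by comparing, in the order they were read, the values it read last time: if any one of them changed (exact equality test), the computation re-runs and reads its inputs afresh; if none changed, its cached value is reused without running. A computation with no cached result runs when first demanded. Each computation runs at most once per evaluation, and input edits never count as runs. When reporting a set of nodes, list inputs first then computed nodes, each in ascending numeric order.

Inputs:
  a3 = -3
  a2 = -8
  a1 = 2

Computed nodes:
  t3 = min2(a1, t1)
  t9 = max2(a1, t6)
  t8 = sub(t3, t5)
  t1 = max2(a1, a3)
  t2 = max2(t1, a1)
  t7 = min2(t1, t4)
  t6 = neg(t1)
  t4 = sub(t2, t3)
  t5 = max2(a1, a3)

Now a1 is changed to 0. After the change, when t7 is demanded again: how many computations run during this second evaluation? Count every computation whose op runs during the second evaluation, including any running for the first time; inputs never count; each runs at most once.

First demand of the output computes:
  t1 = max2(2, -3) = 2
  t2 = max2(2, 2) = 2
  t3 = min2(2, 2) = 2
  t4 = sub(2, 2) = 0
  t7 = min2(2, 0) = 0

After the edit, cleaning proceeds:
  t1: a read changed (a1 2->0) — executes, giving 0.
  t2: a read changed (t1 2->0; a1 2->0) — executes, giving 0.
  t3: a read changed (a1 2->0; t1 2->0) — executes, giving 0.
  t4: a read changed (t2 2->0; t3 2->0) — executes, giving 0 — identical to its old value.
  t7: a read changed (t1 2->0) — executes, giving 0 — identical to its old value.

5 computations run: t1, t2, t3, t4, t7.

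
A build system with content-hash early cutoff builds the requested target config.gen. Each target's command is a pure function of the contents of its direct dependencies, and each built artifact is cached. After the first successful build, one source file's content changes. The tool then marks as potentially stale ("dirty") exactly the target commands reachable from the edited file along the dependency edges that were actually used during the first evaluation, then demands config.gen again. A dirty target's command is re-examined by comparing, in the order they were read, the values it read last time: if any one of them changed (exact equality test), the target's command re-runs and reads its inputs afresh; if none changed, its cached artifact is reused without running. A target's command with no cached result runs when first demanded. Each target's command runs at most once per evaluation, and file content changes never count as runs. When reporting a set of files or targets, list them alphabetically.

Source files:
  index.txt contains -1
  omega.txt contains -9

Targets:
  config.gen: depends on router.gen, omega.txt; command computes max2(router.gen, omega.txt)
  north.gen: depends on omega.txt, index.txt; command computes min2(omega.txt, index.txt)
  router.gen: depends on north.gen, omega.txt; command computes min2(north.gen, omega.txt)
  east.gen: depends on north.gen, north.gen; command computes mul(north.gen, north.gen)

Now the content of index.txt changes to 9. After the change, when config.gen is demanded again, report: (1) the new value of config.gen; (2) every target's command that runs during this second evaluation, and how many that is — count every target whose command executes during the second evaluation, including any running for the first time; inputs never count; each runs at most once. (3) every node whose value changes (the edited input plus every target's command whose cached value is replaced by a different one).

First evaluation (everything demanded from the output):
  north.gen = min2(-9, -1) = -9
  router.gen = min2(-9, -9) = -9
  config.gen = max2(-9, -9) = -9

Propagation after the edit:
  north.gen: runs — index.txt -1->9; result -9 (same value as before).
  router.gen: checked — values it read are unchanged (north.gen unchanged, omega.txt unchanged); reused cached -9 without running.
  config.gen: checked — values it read are unchanged (router.gen unchanged, omega.txt unchanged); reused cached -9 without running.

Key observation: the change is absorbed at north.gen — it re-runs but produces the same value, and the output's value is unchanged.

New value of config.gen: -9.
Target commands that run: north.gen — 1 in total.
Values that change: index.txt.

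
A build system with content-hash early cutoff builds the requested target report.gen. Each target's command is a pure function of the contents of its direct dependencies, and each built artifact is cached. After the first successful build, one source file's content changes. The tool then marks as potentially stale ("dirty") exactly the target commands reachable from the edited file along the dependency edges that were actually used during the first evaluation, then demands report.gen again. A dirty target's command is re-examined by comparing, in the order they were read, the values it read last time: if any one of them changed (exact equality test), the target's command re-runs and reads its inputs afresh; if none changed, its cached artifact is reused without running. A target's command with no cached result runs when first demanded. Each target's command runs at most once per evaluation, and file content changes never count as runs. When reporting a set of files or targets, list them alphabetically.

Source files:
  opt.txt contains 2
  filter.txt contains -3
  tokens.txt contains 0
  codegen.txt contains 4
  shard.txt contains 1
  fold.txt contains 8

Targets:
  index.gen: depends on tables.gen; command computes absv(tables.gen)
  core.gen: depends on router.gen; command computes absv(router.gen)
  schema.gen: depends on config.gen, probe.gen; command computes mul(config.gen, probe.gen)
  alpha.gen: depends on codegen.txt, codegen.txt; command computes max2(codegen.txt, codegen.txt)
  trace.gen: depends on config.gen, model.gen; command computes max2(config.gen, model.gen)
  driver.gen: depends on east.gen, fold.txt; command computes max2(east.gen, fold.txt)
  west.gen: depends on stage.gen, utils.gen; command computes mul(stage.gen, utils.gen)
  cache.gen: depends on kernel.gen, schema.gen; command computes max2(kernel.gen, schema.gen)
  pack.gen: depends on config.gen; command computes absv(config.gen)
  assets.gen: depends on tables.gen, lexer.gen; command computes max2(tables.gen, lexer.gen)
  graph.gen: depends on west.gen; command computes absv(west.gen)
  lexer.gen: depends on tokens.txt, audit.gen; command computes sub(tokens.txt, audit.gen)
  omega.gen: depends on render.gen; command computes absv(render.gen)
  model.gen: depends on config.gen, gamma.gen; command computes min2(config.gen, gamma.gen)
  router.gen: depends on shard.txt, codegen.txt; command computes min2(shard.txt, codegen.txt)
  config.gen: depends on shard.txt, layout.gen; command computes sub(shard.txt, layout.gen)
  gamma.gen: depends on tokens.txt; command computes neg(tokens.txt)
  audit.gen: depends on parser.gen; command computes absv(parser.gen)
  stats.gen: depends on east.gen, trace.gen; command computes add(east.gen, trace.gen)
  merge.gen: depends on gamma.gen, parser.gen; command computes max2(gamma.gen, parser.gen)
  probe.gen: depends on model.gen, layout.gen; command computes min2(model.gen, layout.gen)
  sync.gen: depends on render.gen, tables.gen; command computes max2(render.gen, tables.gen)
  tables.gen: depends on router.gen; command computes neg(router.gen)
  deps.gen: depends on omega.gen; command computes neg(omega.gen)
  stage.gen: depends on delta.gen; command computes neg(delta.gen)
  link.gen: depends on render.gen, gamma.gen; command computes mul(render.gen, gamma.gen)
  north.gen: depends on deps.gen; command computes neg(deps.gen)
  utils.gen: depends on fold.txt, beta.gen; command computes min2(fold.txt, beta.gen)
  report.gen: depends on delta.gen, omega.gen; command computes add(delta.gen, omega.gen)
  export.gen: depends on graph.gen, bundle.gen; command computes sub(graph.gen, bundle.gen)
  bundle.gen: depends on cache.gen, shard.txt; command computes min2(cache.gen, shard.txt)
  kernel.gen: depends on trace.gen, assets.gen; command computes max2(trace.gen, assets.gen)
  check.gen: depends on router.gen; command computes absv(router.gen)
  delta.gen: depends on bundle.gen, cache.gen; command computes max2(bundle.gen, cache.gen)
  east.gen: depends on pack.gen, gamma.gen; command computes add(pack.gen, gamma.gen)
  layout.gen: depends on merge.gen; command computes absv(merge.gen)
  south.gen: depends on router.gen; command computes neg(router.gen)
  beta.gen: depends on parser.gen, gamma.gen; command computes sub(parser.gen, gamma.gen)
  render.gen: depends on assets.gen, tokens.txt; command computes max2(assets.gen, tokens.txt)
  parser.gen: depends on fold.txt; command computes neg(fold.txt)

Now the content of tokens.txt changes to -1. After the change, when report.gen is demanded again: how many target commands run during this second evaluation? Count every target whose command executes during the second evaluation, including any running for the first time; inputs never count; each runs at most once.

First evaluation (everything demanded from the output):
  gamma.gen = neg(0) = 0
  parser.gen = neg(8) = -8
  audit.gen = absv(-8) = 8
  lexer.gen = sub(0, 8) = -8
  merge.gen = max2(0, -8) = 0
  layout.gen = absv(0) = 0
  config.gen = sub(1, 0) = 1
  model.gen = min2(1, 0) = 0
  probe.gen = min2(0, 0) = 0
  router.gen = min2(1, 4) = 1
  schema.gen = mul(1, 0) = 0
  tables.gen = neg(1) = -1
  assets.gen = max2(-1, -8) = -1
  render.gen = max2(-1, 0) = 0
  omega.gen = absv(0) = 0
  trace.gen = max2(1, 0) = 1
  kernel.gen = max2(1, -1) = 1
  cache.gen = max2(1, 0) = 1
  bundle.gen = min2(1, 1) = 1
  delta.gen = max2(1, 1) = 1
  report.gen = add(1, 0) = 1

Propagation after the edit:
  gamma.gen: runs — tokens.txt 0->-1; result 1.
  lexer.gen: runs — tokens.txt 0->-1; result -9.
  assets.gen: runs — lexer.gen -8->-9; result -1 (same value as before).
  merge.gen: runs — gamma.gen 0->1; result 1.
  layout.gen: runs — merge.gen 0->1; result 1.
  config.gen: runs — layout.gen 0->1; result 0.
  model.gen: runs — config.gen 1->0; gamma.gen 0->1; result 0 (same value as before).
  probe.gen: runs — layout.gen 0->1; result 0 (same value as before).
  render.gen: runs — tokens.txt 0->-1; result -1.
  omega.gen: runs — render.gen 0->-1; result 1.
  schema.gen: runs — config.gen 1->0; result 0 (same value as before).
  trace.gen: runs — config.gen 1->0; result 0.
  kernel.gen: runs — trace.gen 1->0; result 0.
  cache.gen: runs — kernel.gen 1->0; result 0.
  bundle.gen: runs — cache.gen 1->0; result 0.
  delta.gen: runs — bundle.gen 1->0; cache.gen 1->0; result 0.
  report.gen: runs — delta.gen 1->0; omega.gen 0->1; result 1 (same value as before).

Target commands that run: assets.gen, bundle.gen, cache.gen, config.gen, delta.gen, gamma.gen, kernel.gen, layout.gen, lexer.gen, merge.gen, model.gen, omega.gen, probe.gen, render.gen, report.gen, schema.gen, trace.gen — 17 in total.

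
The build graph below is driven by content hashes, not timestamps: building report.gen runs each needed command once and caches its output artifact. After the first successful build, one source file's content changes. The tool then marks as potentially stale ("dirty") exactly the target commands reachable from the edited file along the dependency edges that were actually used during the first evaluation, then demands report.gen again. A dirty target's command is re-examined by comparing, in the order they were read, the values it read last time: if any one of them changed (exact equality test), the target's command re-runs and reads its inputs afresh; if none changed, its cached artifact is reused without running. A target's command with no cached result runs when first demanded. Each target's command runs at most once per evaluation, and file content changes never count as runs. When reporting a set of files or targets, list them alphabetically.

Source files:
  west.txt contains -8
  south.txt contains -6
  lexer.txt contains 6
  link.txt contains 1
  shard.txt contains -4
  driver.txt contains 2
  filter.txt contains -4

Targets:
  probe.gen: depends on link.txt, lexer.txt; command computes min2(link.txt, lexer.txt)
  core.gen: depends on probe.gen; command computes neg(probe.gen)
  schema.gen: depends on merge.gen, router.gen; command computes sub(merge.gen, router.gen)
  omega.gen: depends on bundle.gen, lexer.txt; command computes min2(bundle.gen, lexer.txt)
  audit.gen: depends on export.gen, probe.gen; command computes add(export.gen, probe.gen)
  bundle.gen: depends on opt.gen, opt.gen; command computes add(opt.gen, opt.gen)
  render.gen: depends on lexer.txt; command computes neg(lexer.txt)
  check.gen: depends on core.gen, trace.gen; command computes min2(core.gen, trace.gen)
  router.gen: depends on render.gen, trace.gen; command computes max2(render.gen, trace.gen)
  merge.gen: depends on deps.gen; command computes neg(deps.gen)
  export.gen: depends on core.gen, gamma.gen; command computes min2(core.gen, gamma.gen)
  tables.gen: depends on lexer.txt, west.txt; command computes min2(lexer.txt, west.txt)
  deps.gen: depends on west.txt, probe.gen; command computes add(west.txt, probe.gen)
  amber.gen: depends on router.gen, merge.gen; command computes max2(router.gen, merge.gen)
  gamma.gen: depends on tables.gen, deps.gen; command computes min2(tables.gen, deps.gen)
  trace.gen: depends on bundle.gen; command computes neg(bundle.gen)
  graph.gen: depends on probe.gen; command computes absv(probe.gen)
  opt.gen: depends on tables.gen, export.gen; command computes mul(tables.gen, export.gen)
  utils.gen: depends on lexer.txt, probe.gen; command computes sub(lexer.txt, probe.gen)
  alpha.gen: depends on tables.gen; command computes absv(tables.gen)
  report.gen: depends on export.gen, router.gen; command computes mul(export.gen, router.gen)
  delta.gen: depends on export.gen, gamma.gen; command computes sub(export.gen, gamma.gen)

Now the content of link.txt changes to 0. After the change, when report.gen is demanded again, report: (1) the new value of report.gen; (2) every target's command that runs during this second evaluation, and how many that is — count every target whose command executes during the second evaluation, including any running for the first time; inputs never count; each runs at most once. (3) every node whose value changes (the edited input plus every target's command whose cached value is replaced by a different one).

report.gen now evaluates to 48.
Run set: core.gen, deps.gen, export.gen, gamma.gen, probe.gen (5 run).
Changed values: core.gen, deps.gen, link.txt, probe.gen.
The important point: at opt.gen every value read last time is unchanged, so the dirty flag clears without a run.

Initial pass — values computed on the first demand:
  probe.gen = min2(1, 6) = 1
  core.gen = neg(1) = -1
  deps.gen = add(-8, 1) = -7
  render.gen = neg(6) = -6
  tables.gen = min2(6, -8) = -8
  gamma.gen = min2(-8, -7) = -8
  export.gen = min2(-1, -8) = -8
  opt.gen = mul(-8, -8) = 64
  bundle.gen = add(64, 64) = 128
  trace.gen = neg(128) = -128
  router.gen = max2(-6, -128) = -6
  report.gen = mul(-8, -6) = 48

Second demand — change propagation:
  probe.gen: re-runs because link.txt 1->0; new result 0.
  core.gen: re-runs because probe.gen 1->0; new result 0.
  deps.gen: re-runs because probe.gen 1->0; new result -8.
  gamma.gen: re-runs because deps.gen -7->-8; new result -8 (unchanged).
  export.gen: re-runs because core.gen -1->0; new result -8 (unchanged).
  opt.gen: re-examined; everything it read last time is the same (tables.gen unchanged, export.gen unchanged) — cache 64 kept, no run.
  bundle.gen: re-examined; everything it read last time is the same (opt.gen unchanged, opt.gen unchanged) — cache 128 kept, no run.
  trace.gen: re-examined; everything it read last time is the same (bundle.gen unchanged) — cache -128 kept, no run.
  router.gen: re-examined; everything it read last time is the same (render.gen unchanged, trace.gen unchanged) — cache -6 kept, no run.
  report.gen: re-examined; everything it read last time is the same (export.gen unchanged, router.gen unchanged) — cache 48 kept, no run.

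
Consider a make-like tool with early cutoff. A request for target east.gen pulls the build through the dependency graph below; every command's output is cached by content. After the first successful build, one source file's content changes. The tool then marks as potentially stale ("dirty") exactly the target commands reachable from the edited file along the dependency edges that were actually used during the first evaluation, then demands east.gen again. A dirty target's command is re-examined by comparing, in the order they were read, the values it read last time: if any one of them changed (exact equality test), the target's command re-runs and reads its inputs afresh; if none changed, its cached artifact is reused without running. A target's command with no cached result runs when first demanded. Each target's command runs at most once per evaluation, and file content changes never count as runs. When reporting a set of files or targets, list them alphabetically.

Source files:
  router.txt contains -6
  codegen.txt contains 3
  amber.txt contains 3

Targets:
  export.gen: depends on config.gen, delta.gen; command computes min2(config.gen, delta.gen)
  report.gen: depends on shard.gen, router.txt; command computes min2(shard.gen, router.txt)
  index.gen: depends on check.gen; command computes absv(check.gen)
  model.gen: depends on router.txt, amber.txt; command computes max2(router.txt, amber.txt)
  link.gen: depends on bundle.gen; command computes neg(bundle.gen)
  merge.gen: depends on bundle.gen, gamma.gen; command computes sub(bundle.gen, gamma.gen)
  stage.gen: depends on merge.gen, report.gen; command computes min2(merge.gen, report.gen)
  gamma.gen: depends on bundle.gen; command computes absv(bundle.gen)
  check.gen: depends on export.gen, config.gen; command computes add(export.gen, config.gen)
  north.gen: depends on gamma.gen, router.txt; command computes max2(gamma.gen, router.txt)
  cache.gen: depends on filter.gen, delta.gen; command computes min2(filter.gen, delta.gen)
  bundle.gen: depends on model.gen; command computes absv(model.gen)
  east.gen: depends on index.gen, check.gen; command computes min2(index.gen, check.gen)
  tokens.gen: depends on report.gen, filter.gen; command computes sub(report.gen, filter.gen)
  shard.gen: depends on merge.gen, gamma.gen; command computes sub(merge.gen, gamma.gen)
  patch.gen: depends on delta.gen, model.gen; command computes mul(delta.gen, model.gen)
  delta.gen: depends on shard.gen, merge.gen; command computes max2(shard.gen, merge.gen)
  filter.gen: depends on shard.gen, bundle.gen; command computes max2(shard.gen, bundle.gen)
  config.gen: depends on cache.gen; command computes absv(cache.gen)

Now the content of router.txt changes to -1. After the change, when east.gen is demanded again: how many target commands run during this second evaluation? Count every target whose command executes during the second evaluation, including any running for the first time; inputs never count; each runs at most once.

First demand of the output computes:
  model.gen = max2(-6, 3) = 3
  bundle.gen = absv(3) = 3
  gamma.gen = absv(3) = 3
  merge.gen = sub(3, 3) = 0
  shard.gen = sub(0, 3) = -3
  delta.gen = max2(-3, 0) = 0
  filter.gen = max2(-3, 3) = 3
  cache.gen = min2(3, 0) = 0
  config.gen = absv(0) = 0
  export.gen = min2(0, 0) = 0
  check.gen = add(0, 0) = 0
  index.gen = absv(0) = 0
  east.gen = min2(0, 0) = 0

After the edit, cleaning proceeds:
  model.gen: a read changed (router.txt -6->-1) — executes, giving 3 — identical to its old value.
  bundle.gen: dirty, but its reads are unchanged (model.gen unchanged); cached 3 stands.
  gamma.gen: dirty, but its reads are unchanged (bundle.gen unchanged); cached 3 stands.
  merge.gen: dirty, but its reads are unchanged (bundle.gen unchanged, gamma.gen unchanged); cached 0 stands.
  shard.gen: dirty, but its reads are unchanged (merge.gen unchanged, gamma.gen unchanged); cached -3 stands.
  delta.gen: dirty, but its reads are unchanged (shard.gen unchanged, merge.gen unchanged); cached 0 stands.
  filter.gen: dirty, but its reads are unchanged (shard.gen unchanged, bundle.gen unchanged); cached 3 stands.
  cache.gen: dirty, but its reads are unchanged (filter.gen unchanged, delta.gen unchanged); cached 0 stands.
  config.gen: dirty, but its reads are unchanged (cache.gen unchanged); cached 0 stands.
  export.gen: dirty, but its reads are unchanged (config.gen unchanged, delta.gen unchanged); cached 0 stands.
  check.gen: dirty, but its reads are unchanged (export.gen unchanged, config.gen unchanged); cached 0 stands.
  index.gen: dirty, but its reads are unchanged (check.gen unchanged); cached 0 stands.
  east.gen: dirty, but its reads are unchanged (index.gen unchanged, check.gen unchanged); cached 0 stands.

Note the absorption at model.gen: it re-runs yet its value is the same, leaving the output's value untouched.

1 target commands run: model.gen.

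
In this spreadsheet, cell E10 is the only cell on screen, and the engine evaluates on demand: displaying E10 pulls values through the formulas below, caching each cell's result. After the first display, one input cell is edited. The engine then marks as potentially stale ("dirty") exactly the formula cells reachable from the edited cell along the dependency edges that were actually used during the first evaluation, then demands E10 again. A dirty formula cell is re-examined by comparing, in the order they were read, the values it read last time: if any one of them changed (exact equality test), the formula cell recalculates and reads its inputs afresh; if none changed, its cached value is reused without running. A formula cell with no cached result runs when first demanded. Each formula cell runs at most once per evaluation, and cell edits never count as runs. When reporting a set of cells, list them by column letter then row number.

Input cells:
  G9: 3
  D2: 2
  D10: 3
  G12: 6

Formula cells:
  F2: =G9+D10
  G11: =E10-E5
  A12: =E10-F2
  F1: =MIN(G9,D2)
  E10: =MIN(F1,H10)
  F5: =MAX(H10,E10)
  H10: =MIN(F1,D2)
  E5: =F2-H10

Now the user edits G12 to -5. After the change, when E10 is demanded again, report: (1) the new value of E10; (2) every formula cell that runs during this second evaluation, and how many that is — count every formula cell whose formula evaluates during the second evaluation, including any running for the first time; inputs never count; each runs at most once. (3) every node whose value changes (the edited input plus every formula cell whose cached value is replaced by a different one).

Initial pass — values computed on the first demand:
  F1 = MIN(3, 2) = 2
  H10 = MIN(2, 2) = 2
  E10 = MIN(2, 2) = 2

Second demand — change propagation:
  no demanded computation ever read G12, so the edit dirties nothing and nothing runs.

The important point: nothing the output needs ever reads G12, so the edit is invisible to it.

E10 now evaluates to 2.
Run set: none (0 run).
Changed values: G12.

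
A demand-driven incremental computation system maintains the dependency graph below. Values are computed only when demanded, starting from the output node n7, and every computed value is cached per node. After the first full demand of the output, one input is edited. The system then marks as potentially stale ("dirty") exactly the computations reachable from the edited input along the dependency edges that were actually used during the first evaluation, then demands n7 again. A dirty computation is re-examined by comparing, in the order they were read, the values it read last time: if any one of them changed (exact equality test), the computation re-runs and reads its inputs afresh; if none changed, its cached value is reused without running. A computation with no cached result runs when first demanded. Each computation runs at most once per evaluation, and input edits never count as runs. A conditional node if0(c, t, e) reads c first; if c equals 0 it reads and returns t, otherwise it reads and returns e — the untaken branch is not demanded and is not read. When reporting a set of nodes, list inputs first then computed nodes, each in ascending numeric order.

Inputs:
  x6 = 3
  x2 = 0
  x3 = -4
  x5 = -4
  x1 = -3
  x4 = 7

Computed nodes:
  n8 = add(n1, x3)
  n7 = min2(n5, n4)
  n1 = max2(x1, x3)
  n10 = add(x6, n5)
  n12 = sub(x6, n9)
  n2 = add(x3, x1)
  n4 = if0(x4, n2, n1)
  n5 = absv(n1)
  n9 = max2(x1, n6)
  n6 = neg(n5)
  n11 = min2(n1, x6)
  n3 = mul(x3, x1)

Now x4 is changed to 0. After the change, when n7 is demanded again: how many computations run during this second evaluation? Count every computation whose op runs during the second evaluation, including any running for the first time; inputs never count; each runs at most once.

Computations that run: n2, n4, n7 — 3 in total.
Key observation: a condition flipped, so demand reaches new nodes — n2 runs for the first time.

First evaluation (everything demanded from the output):
  n1 = max2(-3, -4) = -3
  n4 = if0(x4=7 -> else branch n1) = -3
  n5 = absv(-3) = 3
  n7 = min2(3, -3) = -3

Propagation after the edit:
  n2: demanded for the first time — runs, produces -7.
  n4: runs — x4 7->0; result -7.
  n7: runs — n4 -3->-7; result -7.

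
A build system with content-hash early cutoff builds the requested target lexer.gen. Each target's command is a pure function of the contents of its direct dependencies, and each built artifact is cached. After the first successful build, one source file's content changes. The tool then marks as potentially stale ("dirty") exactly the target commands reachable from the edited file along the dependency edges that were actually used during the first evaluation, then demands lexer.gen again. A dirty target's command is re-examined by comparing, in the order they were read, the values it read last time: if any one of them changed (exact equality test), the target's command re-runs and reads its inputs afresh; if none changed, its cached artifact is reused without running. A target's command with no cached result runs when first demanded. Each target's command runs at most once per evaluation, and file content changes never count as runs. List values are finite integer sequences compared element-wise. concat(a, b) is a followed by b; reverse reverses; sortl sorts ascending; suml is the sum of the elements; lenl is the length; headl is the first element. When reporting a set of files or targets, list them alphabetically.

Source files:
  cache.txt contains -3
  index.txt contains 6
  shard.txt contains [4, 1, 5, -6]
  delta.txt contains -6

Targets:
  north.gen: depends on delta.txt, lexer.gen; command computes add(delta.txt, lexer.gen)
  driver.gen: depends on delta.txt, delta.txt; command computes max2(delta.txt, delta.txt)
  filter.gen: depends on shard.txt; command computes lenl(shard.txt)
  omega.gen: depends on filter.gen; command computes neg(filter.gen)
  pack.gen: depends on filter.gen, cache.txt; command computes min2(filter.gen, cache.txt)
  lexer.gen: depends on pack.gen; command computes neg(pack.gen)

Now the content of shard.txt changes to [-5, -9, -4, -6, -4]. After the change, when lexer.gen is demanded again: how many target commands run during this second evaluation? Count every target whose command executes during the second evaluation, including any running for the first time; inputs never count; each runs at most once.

First evaluation (everything demanded from the output):
  filter.gen = lenl([4, 1, 5, -6]) = 4
  pack.gen = min2(4, -3) = -3
  lexer.gen = neg(-3) = 3

Propagation after the edit:
  filter.gen: runs — shard.txt [4, 1, 5, -6]->[-5, -9, -4, -6, -4]; result 5.
  pack.gen: runs — filter.gen 4->5; result -3 (same value as before).
  lexer.gen: checked — values it read are unchanged (pack.gen unchanged); reused cached 3 without running.

Key observation: the change is absorbed at pack.gen — it re-runs but produces the same value, and the output's value is unchanged.

Target commands that run: filter.gen, pack.gen — 2 in total.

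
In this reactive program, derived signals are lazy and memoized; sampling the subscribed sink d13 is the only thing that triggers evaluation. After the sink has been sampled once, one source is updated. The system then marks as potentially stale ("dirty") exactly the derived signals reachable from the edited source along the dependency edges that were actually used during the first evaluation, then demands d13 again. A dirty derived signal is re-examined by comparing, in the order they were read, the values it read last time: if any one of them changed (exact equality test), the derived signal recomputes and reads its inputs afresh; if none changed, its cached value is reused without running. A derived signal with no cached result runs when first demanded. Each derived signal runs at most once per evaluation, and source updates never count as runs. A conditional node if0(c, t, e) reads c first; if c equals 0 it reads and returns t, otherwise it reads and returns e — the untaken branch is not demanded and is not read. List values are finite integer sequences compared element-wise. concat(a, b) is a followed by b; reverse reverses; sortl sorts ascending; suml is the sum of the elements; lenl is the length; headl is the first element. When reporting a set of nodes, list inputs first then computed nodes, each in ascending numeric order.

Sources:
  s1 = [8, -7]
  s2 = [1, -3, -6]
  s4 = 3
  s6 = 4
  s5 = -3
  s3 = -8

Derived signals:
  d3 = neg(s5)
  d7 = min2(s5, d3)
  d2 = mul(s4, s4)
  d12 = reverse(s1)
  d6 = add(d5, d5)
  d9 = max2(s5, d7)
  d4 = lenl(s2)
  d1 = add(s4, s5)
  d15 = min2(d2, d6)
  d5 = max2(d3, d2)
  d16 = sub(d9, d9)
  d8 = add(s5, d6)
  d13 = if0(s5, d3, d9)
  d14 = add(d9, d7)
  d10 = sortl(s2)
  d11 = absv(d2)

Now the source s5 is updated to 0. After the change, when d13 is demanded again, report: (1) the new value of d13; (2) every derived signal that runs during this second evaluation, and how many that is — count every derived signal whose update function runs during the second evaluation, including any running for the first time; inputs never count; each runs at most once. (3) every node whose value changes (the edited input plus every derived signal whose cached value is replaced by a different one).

First demand of the output computes:
  d3 = neg(-3) = 3
  d7 = min2(-3, 3) = -3
  d9 = max2(-3, -3) = -3
  d13 = if0(s5=-3 -> else branch d9) = -3

After the edit, cleaning proceeds:
  d3: a read changed (s5 -3->0) — executes, giving 0.
  d7: stays stale; no demand reaches it after the flip.
  d9: stays stale; no demand reaches it after the flip.
  d13: a read changed (s5 -3->0) — executes, giving 0.

Note the branch switch — demand abandons d7, d9, which are never re-examined.

Demanding d13 again yields 0.
2 derived signals run: d3, d13.
The nodes whose values change: s5, d3, d13.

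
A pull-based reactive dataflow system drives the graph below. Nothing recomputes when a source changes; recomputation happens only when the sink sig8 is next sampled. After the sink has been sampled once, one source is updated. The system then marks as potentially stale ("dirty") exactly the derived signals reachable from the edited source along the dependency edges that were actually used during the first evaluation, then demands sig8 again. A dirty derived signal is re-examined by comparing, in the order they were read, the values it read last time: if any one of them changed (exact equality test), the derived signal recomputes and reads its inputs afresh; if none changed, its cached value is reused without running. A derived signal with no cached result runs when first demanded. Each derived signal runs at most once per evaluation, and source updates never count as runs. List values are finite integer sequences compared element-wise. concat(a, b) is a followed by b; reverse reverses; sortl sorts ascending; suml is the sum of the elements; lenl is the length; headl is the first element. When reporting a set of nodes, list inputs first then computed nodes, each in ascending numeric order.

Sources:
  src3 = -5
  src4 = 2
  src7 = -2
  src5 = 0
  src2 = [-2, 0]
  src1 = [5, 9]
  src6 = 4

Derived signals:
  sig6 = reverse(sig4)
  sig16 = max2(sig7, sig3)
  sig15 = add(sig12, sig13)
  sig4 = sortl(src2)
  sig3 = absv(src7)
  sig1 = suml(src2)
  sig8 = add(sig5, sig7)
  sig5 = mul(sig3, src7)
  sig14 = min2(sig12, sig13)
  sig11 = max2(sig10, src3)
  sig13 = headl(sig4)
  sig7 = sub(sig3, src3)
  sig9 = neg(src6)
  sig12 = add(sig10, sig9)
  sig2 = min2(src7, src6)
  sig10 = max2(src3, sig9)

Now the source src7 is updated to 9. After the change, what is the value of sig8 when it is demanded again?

New value of sig8: 95.

First evaluation (everything demanded from the output):
  sig3 = absv(-2) = 2
  sig5 = mul(2, -2) = -4
  sig7 = sub(2, -5) = 7
  sig8 = add(-4, 7) = 3

Propagation after the edit:
  sig3: runs — src7 -2->9; result 9.
  sig5: runs — sig3 2->9; src7 -2->9; result 81.
  sig7: runs — sig3 2->9; result 14.
  sig8: runs — sig5 -4->81; sig7 7->14; result 95.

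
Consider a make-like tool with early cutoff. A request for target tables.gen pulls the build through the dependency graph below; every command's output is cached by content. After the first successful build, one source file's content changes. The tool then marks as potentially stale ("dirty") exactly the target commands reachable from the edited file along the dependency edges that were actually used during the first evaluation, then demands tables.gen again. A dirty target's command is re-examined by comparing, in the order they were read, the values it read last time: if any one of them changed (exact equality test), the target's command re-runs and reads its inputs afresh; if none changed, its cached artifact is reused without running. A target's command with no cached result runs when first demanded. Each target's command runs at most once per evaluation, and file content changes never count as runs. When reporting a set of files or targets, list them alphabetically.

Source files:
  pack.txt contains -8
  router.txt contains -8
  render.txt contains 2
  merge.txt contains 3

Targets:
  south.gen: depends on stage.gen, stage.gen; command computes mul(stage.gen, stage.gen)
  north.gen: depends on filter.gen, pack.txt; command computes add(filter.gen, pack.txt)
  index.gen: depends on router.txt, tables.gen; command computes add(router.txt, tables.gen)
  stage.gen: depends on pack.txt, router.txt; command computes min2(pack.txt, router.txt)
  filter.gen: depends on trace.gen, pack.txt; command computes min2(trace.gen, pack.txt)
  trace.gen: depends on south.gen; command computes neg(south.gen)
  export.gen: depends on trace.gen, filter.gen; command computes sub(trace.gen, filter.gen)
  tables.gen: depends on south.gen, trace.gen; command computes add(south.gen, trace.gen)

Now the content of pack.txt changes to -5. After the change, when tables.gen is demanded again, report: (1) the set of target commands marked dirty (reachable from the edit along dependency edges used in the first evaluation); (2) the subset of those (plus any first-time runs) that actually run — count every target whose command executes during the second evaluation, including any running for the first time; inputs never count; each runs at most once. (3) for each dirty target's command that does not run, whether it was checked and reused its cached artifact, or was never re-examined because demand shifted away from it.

The edit dirties: south.gen, stage.gen, tables.gen, trace.gen.
1 target commands run: stage.gen.
Cache hits after checking: south.gen, tables.gen, trace.gen.
Note the absorption at stage.gen: it re-runs yet its value is the same, leaving the output's value untouched.

First demand of the output computes:
  stage.gen = min2(-8, -8) = -8
  south.gen = mul(-8, -8) = 64
  trace.gen = neg(64) = -64
  tables.gen = add(64, -64) = 0

After the edit, cleaning proceeds:
  stage.gen: a read changed (pack.txt -8->-5) — executes, giving -8 — identical to its old value.
  south.gen: dirty, but its reads are unchanged (stage.gen unchanged, stage.gen unchanged); cached 64 stands.
  trace.gen: dirty, but its reads are unchanged (south.gen unchanged); cached -64 stands.
  tables.gen: dirty, but its reads are unchanged (south.gen unchanged, trace.gen unchanged); cached 0 stands.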